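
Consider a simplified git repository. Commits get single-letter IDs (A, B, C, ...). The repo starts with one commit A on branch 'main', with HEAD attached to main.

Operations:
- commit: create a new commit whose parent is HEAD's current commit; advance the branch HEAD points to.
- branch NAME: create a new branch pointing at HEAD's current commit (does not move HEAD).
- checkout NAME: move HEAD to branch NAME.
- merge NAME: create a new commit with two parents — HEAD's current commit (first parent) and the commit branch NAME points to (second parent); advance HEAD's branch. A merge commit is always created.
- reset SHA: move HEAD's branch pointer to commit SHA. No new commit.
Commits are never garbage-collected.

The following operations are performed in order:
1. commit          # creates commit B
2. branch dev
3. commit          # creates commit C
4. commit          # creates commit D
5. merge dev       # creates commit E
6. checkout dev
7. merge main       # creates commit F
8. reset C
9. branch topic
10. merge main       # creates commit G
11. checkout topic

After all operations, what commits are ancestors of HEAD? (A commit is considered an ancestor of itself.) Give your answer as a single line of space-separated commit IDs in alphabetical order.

Answer: A B C

Derivation:
After op 1 (commit): HEAD=main@B [main=B]
After op 2 (branch): HEAD=main@B [dev=B main=B]
After op 3 (commit): HEAD=main@C [dev=B main=C]
After op 4 (commit): HEAD=main@D [dev=B main=D]
After op 5 (merge): HEAD=main@E [dev=B main=E]
After op 6 (checkout): HEAD=dev@B [dev=B main=E]
After op 7 (merge): HEAD=dev@F [dev=F main=E]
After op 8 (reset): HEAD=dev@C [dev=C main=E]
After op 9 (branch): HEAD=dev@C [dev=C main=E topic=C]
After op 10 (merge): HEAD=dev@G [dev=G main=E topic=C]
After op 11 (checkout): HEAD=topic@C [dev=G main=E topic=C]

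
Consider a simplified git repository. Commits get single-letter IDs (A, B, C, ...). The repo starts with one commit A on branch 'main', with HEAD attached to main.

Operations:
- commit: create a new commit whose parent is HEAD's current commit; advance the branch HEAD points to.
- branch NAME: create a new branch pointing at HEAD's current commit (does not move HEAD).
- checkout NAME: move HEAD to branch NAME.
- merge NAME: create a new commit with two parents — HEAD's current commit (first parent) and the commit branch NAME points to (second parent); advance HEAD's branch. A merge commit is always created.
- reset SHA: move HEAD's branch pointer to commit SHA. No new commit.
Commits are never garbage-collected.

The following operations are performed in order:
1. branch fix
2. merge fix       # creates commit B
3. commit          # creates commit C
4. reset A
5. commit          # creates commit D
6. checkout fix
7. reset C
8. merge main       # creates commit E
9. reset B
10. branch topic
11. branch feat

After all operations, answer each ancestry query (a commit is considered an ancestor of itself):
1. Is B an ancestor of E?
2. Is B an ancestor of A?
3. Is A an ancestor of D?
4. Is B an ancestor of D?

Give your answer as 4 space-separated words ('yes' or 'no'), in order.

After op 1 (branch): HEAD=main@A [fix=A main=A]
After op 2 (merge): HEAD=main@B [fix=A main=B]
After op 3 (commit): HEAD=main@C [fix=A main=C]
After op 4 (reset): HEAD=main@A [fix=A main=A]
After op 5 (commit): HEAD=main@D [fix=A main=D]
After op 6 (checkout): HEAD=fix@A [fix=A main=D]
After op 7 (reset): HEAD=fix@C [fix=C main=D]
After op 8 (merge): HEAD=fix@E [fix=E main=D]
After op 9 (reset): HEAD=fix@B [fix=B main=D]
After op 10 (branch): HEAD=fix@B [fix=B main=D topic=B]
After op 11 (branch): HEAD=fix@B [feat=B fix=B main=D topic=B]
ancestors(E) = {A,B,C,D,E}; B in? yes
ancestors(A) = {A}; B in? no
ancestors(D) = {A,D}; A in? yes
ancestors(D) = {A,D}; B in? no

Answer: yes no yes no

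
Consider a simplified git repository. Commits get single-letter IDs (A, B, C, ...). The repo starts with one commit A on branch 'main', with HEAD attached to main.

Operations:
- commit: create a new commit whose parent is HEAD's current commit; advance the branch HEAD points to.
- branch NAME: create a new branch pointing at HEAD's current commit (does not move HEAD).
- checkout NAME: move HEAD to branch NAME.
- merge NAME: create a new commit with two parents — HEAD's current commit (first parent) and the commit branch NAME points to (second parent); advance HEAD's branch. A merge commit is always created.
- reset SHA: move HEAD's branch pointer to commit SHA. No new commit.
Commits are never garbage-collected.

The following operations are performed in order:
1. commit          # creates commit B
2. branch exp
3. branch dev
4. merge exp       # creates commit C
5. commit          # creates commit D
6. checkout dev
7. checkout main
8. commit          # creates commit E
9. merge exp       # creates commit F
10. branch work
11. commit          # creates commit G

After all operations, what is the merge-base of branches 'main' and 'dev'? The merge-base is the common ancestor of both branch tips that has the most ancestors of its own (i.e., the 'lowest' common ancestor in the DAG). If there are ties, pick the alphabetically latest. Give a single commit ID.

After op 1 (commit): HEAD=main@B [main=B]
After op 2 (branch): HEAD=main@B [exp=B main=B]
After op 3 (branch): HEAD=main@B [dev=B exp=B main=B]
After op 4 (merge): HEAD=main@C [dev=B exp=B main=C]
After op 5 (commit): HEAD=main@D [dev=B exp=B main=D]
After op 6 (checkout): HEAD=dev@B [dev=B exp=B main=D]
After op 7 (checkout): HEAD=main@D [dev=B exp=B main=D]
After op 8 (commit): HEAD=main@E [dev=B exp=B main=E]
After op 9 (merge): HEAD=main@F [dev=B exp=B main=F]
After op 10 (branch): HEAD=main@F [dev=B exp=B main=F work=F]
After op 11 (commit): HEAD=main@G [dev=B exp=B main=G work=F]
ancestors(main=G): ['A', 'B', 'C', 'D', 'E', 'F', 'G']
ancestors(dev=B): ['A', 'B']
common: ['A', 'B']

Answer: B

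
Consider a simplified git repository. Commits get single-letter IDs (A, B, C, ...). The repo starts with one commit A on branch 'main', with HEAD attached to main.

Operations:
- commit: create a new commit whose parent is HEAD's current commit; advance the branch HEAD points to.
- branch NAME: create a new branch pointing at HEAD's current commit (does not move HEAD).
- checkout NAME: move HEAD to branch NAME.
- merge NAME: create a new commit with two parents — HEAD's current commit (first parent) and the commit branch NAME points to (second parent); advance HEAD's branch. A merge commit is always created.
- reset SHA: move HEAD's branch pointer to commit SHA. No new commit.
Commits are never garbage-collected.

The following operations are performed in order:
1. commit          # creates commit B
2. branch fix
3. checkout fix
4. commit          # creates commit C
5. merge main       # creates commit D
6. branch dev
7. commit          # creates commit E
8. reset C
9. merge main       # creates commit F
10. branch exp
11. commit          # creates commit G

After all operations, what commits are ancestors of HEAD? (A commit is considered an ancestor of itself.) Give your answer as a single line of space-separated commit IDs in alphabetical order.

Answer: A B C F G

Derivation:
After op 1 (commit): HEAD=main@B [main=B]
After op 2 (branch): HEAD=main@B [fix=B main=B]
After op 3 (checkout): HEAD=fix@B [fix=B main=B]
After op 4 (commit): HEAD=fix@C [fix=C main=B]
After op 5 (merge): HEAD=fix@D [fix=D main=B]
After op 6 (branch): HEAD=fix@D [dev=D fix=D main=B]
After op 7 (commit): HEAD=fix@E [dev=D fix=E main=B]
After op 8 (reset): HEAD=fix@C [dev=D fix=C main=B]
After op 9 (merge): HEAD=fix@F [dev=D fix=F main=B]
After op 10 (branch): HEAD=fix@F [dev=D exp=F fix=F main=B]
After op 11 (commit): HEAD=fix@G [dev=D exp=F fix=G main=B]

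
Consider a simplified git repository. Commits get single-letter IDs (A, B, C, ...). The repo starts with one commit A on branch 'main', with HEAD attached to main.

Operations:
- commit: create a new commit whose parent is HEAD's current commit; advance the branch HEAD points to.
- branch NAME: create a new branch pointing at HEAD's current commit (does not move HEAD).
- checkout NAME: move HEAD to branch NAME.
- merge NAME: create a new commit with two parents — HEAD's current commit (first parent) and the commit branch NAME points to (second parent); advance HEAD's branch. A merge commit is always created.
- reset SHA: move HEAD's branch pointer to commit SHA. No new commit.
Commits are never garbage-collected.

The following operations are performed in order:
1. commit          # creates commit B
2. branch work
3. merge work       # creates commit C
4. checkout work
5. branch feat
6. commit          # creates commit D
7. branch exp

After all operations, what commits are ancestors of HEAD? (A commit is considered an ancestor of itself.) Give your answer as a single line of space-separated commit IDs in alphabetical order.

After op 1 (commit): HEAD=main@B [main=B]
After op 2 (branch): HEAD=main@B [main=B work=B]
After op 3 (merge): HEAD=main@C [main=C work=B]
After op 4 (checkout): HEAD=work@B [main=C work=B]
After op 5 (branch): HEAD=work@B [feat=B main=C work=B]
After op 6 (commit): HEAD=work@D [feat=B main=C work=D]
After op 7 (branch): HEAD=work@D [exp=D feat=B main=C work=D]

Answer: A B D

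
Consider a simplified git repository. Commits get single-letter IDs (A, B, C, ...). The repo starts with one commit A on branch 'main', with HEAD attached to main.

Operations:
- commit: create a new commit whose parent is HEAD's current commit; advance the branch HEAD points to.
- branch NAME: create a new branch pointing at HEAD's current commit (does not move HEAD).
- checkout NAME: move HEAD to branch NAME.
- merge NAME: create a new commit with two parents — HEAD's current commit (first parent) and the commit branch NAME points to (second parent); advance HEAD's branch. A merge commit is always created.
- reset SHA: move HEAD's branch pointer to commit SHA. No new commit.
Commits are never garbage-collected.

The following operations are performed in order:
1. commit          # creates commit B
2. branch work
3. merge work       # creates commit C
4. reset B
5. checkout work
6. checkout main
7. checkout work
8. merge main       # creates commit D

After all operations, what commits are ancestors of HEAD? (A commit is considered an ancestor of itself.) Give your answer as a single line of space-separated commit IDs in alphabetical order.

After op 1 (commit): HEAD=main@B [main=B]
After op 2 (branch): HEAD=main@B [main=B work=B]
After op 3 (merge): HEAD=main@C [main=C work=B]
After op 4 (reset): HEAD=main@B [main=B work=B]
After op 5 (checkout): HEAD=work@B [main=B work=B]
After op 6 (checkout): HEAD=main@B [main=B work=B]
After op 7 (checkout): HEAD=work@B [main=B work=B]
After op 8 (merge): HEAD=work@D [main=B work=D]

Answer: A B D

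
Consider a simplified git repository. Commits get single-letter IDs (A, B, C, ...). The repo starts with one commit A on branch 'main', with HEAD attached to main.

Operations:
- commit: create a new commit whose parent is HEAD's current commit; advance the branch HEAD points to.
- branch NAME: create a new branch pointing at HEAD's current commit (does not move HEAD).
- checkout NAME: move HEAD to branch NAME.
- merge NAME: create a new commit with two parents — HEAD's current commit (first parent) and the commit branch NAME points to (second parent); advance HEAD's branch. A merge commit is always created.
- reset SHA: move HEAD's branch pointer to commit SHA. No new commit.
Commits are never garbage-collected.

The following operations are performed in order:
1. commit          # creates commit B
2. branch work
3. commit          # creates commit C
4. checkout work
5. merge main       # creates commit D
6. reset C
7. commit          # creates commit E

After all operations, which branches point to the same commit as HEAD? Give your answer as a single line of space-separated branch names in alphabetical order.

After op 1 (commit): HEAD=main@B [main=B]
After op 2 (branch): HEAD=main@B [main=B work=B]
After op 3 (commit): HEAD=main@C [main=C work=B]
After op 4 (checkout): HEAD=work@B [main=C work=B]
After op 5 (merge): HEAD=work@D [main=C work=D]
After op 6 (reset): HEAD=work@C [main=C work=C]
After op 7 (commit): HEAD=work@E [main=C work=E]

Answer: work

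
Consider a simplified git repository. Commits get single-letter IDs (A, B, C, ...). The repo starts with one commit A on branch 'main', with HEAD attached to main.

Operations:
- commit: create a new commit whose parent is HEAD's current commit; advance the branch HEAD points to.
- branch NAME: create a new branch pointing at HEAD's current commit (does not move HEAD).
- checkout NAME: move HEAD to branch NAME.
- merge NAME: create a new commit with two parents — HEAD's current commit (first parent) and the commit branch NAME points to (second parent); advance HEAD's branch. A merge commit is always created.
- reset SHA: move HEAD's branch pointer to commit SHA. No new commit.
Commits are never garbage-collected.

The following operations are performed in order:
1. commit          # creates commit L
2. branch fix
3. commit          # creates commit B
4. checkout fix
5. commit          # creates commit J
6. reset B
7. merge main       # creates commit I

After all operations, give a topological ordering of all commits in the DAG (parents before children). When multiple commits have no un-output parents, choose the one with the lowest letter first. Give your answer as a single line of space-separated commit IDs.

Answer: A L B I J

Derivation:
After op 1 (commit): HEAD=main@L [main=L]
After op 2 (branch): HEAD=main@L [fix=L main=L]
After op 3 (commit): HEAD=main@B [fix=L main=B]
After op 4 (checkout): HEAD=fix@L [fix=L main=B]
After op 5 (commit): HEAD=fix@J [fix=J main=B]
After op 6 (reset): HEAD=fix@B [fix=B main=B]
After op 7 (merge): HEAD=fix@I [fix=I main=B]
commit A: parents=[]
commit B: parents=['L']
commit I: parents=['B', 'B']
commit J: parents=['L']
commit L: parents=['A']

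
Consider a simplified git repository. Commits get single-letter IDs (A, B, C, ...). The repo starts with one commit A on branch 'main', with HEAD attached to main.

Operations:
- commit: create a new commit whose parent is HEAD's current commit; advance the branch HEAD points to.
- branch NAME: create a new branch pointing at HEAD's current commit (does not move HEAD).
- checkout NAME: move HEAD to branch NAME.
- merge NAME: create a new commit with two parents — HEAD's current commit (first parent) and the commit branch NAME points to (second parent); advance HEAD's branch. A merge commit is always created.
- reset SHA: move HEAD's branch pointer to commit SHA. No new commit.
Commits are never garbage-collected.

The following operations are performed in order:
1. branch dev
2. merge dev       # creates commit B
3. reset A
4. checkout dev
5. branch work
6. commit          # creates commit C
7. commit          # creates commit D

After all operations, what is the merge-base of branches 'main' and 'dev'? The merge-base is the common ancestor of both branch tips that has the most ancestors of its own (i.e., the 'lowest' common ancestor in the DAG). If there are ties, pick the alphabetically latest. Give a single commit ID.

Answer: A

Derivation:
After op 1 (branch): HEAD=main@A [dev=A main=A]
After op 2 (merge): HEAD=main@B [dev=A main=B]
After op 3 (reset): HEAD=main@A [dev=A main=A]
After op 4 (checkout): HEAD=dev@A [dev=A main=A]
After op 5 (branch): HEAD=dev@A [dev=A main=A work=A]
After op 6 (commit): HEAD=dev@C [dev=C main=A work=A]
After op 7 (commit): HEAD=dev@D [dev=D main=A work=A]
ancestors(main=A): ['A']
ancestors(dev=D): ['A', 'C', 'D']
common: ['A']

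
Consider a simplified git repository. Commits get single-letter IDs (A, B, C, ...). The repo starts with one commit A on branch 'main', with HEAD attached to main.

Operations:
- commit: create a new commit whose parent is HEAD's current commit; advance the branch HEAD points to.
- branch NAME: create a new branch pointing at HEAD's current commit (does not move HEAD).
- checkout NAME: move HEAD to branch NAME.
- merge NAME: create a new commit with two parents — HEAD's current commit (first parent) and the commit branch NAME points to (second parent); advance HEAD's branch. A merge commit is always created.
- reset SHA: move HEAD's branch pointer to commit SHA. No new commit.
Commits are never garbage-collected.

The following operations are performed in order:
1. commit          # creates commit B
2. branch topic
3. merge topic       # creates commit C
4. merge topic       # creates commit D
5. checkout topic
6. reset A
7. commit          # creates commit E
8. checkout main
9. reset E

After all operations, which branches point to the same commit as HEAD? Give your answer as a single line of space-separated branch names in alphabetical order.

After op 1 (commit): HEAD=main@B [main=B]
After op 2 (branch): HEAD=main@B [main=B topic=B]
After op 3 (merge): HEAD=main@C [main=C topic=B]
After op 4 (merge): HEAD=main@D [main=D topic=B]
After op 5 (checkout): HEAD=topic@B [main=D topic=B]
After op 6 (reset): HEAD=topic@A [main=D topic=A]
After op 7 (commit): HEAD=topic@E [main=D topic=E]
After op 8 (checkout): HEAD=main@D [main=D topic=E]
After op 9 (reset): HEAD=main@E [main=E topic=E]

Answer: main topic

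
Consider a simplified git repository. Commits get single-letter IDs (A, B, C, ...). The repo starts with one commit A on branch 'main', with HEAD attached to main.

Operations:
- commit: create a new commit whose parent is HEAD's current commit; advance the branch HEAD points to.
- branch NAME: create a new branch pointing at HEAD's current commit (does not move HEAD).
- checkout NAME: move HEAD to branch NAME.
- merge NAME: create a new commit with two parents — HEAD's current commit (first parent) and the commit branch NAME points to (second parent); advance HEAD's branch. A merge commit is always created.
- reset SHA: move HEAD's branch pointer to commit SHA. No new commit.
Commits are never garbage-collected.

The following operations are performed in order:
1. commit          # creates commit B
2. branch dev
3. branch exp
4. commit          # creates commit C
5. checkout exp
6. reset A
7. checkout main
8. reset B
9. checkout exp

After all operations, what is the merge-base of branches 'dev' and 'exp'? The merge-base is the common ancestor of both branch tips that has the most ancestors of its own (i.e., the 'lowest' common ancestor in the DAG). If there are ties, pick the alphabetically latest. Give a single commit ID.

After op 1 (commit): HEAD=main@B [main=B]
After op 2 (branch): HEAD=main@B [dev=B main=B]
After op 3 (branch): HEAD=main@B [dev=B exp=B main=B]
After op 4 (commit): HEAD=main@C [dev=B exp=B main=C]
After op 5 (checkout): HEAD=exp@B [dev=B exp=B main=C]
After op 6 (reset): HEAD=exp@A [dev=B exp=A main=C]
After op 7 (checkout): HEAD=main@C [dev=B exp=A main=C]
After op 8 (reset): HEAD=main@B [dev=B exp=A main=B]
After op 9 (checkout): HEAD=exp@A [dev=B exp=A main=B]
ancestors(dev=B): ['A', 'B']
ancestors(exp=A): ['A']
common: ['A']

Answer: A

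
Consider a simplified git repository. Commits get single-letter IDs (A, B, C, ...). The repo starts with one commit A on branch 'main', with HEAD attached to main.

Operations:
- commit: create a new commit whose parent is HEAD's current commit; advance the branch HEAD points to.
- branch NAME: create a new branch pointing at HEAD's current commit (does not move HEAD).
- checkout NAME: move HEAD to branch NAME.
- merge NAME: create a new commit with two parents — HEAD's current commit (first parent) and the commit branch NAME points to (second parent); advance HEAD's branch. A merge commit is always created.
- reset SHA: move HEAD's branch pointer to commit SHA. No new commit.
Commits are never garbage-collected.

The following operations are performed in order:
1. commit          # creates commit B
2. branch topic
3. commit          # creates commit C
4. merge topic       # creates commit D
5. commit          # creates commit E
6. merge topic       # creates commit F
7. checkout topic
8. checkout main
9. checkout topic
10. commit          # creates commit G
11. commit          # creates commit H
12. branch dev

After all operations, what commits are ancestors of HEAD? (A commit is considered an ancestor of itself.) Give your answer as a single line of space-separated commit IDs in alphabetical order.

After op 1 (commit): HEAD=main@B [main=B]
After op 2 (branch): HEAD=main@B [main=B topic=B]
After op 3 (commit): HEAD=main@C [main=C topic=B]
After op 4 (merge): HEAD=main@D [main=D topic=B]
After op 5 (commit): HEAD=main@E [main=E topic=B]
After op 6 (merge): HEAD=main@F [main=F topic=B]
After op 7 (checkout): HEAD=topic@B [main=F topic=B]
After op 8 (checkout): HEAD=main@F [main=F topic=B]
After op 9 (checkout): HEAD=topic@B [main=F topic=B]
After op 10 (commit): HEAD=topic@G [main=F topic=G]
After op 11 (commit): HEAD=topic@H [main=F topic=H]
After op 12 (branch): HEAD=topic@H [dev=H main=F topic=H]

Answer: A B G H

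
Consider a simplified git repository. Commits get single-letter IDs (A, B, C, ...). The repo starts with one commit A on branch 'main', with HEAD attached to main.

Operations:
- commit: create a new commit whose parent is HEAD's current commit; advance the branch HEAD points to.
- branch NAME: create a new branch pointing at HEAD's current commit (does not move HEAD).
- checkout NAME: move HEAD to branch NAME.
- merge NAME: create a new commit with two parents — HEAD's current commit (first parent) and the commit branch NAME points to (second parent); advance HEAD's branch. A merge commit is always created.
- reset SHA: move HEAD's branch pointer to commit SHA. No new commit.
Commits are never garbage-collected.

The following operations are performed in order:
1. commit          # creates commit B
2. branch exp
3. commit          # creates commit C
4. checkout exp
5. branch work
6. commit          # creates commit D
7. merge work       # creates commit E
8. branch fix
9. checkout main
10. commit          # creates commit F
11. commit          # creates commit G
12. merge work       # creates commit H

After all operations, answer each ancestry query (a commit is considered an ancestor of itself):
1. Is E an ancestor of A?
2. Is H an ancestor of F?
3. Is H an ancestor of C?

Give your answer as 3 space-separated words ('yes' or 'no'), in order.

After op 1 (commit): HEAD=main@B [main=B]
After op 2 (branch): HEAD=main@B [exp=B main=B]
After op 3 (commit): HEAD=main@C [exp=B main=C]
After op 4 (checkout): HEAD=exp@B [exp=B main=C]
After op 5 (branch): HEAD=exp@B [exp=B main=C work=B]
After op 6 (commit): HEAD=exp@D [exp=D main=C work=B]
After op 7 (merge): HEAD=exp@E [exp=E main=C work=B]
After op 8 (branch): HEAD=exp@E [exp=E fix=E main=C work=B]
After op 9 (checkout): HEAD=main@C [exp=E fix=E main=C work=B]
After op 10 (commit): HEAD=main@F [exp=E fix=E main=F work=B]
After op 11 (commit): HEAD=main@G [exp=E fix=E main=G work=B]
After op 12 (merge): HEAD=main@H [exp=E fix=E main=H work=B]
ancestors(A) = {A}; E in? no
ancestors(F) = {A,B,C,F}; H in? no
ancestors(C) = {A,B,C}; H in? no

Answer: no no no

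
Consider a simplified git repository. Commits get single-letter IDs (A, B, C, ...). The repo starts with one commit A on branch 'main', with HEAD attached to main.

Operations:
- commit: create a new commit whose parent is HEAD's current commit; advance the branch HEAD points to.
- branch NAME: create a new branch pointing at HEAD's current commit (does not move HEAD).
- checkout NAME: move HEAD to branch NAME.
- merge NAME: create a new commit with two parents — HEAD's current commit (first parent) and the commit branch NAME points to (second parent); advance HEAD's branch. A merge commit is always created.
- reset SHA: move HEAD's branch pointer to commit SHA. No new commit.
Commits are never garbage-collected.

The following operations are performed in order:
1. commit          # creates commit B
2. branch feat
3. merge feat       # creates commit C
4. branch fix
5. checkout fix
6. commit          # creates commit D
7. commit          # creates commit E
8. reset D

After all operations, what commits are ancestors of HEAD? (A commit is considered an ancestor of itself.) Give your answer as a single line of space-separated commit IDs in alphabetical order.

After op 1 (commit): HEAD=main@B [main=B]
After op 2 (branch): HEAD=main@B [feat=B main=B]
After op 3 (merge): HEAD=main@C [feat=B main=C]
After op 4 (branch): HEAD=main@C [feat=B fix=C main=C]
After op 5 (checkout): HEAD=fix@C [feat=B fix=C main=C]
After op 6 (commit): HEAD=fix@D [feat=B fix=D main=C]
After op 7 (commit): HEAD=fix@E [feat=B fix=E main=C]
After op 8 (reset): HEAD=fix@D [feat=B fix=D main=C]

Answer: A B C D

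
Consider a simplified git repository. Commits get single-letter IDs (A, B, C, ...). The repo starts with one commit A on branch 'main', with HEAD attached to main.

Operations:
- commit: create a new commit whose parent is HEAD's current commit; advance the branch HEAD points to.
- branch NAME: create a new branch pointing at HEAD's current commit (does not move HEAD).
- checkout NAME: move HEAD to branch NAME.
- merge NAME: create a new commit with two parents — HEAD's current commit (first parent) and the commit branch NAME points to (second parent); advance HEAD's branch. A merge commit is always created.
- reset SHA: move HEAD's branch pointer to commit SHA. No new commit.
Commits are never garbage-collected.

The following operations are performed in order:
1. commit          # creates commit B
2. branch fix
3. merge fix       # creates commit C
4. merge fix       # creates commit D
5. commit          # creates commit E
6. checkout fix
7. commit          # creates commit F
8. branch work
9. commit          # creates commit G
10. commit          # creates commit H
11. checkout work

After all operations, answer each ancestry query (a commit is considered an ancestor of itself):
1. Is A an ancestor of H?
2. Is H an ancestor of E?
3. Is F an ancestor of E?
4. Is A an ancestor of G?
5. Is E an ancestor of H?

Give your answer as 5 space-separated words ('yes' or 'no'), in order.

Answer: yes no no yes no

Derivation:
After op 1 (commit): HEAD=main@B [main=B]
After op 2 (branch): HEAD=main@B [fix=B main=B]
After op 3 (merge): HEAD=main@C [fix=B main=C]
After op 4 (merge): HEAD=main@D [fix=B main=D]
After op 5 (commit): HEAD=main@E [fix=B main=E]
After op 6 (checkout): HEAD=fix@B [fix=B main=E]
After op 7 (commit): HEAD=fix@F [fix=F main=E]
After op 8 (branch): HEAD=fix@F [fix=F main=E work=F]
After op 9 (commit): HEAD=fix@G [fix=G main=E work=F]
After op 10 (commit): HEAD=fix@H [fix=H main=E work=F]
After op 11 (checkout): HEAD=work@F [fix=H main=E work=F]
ancestors(H) = {A,B,F,G,H}; A in? yes
ancestors(E) = {A,B,C,D,E}; H in? no
ancestors(E) = {A,B,C,D,E}; F in? no
ancestors(G) = {A,B,F,G}; A in? yes
ancestors(H) = {A,B,F,G,H}; E in? no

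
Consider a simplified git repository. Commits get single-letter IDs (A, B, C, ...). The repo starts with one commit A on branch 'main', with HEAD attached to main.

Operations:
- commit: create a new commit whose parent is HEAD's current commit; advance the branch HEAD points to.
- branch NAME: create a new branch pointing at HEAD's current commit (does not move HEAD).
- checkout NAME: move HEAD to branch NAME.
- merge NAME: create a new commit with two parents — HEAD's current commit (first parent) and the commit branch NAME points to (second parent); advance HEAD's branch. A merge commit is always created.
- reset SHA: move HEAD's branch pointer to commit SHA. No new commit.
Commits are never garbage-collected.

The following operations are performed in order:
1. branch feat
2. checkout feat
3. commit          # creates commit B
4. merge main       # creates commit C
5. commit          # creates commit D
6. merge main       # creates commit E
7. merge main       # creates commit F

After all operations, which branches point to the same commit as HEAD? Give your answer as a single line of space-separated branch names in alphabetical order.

After op 1 (branch): HEAD=main@A [feat=A main=A]
After op 2 (checkout): HEAD=feat@A [feat=A main=A]
After op 3 (commit): HEAD=feat@B [feat=B main=A]
After op 4 (merge): HEAD=feat@C [feat=C main=A]
After op 5 (commit): HEAD=feat@D [feat=D main=A]
After op 6 (merge): HEAD=feat@E [feat=E main=A]
After op 7 (merge): HEAD=feat@F [feat=F main=A]

Answer: feat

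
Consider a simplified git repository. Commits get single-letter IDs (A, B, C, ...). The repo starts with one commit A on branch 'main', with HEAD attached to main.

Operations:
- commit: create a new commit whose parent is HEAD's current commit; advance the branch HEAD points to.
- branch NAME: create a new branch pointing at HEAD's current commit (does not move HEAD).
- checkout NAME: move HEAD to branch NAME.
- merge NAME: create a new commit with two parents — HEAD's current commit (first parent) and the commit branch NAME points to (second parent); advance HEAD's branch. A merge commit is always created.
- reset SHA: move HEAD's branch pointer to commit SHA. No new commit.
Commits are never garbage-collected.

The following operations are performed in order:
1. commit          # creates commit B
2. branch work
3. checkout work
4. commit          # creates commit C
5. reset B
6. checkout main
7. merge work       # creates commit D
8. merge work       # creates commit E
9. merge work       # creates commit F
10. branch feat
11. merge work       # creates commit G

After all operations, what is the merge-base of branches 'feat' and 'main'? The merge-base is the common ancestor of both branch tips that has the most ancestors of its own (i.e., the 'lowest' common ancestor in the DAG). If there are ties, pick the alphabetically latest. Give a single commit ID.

Answer: F

Derivation:
After op 1 (commit): HEAD=main@B [main=B]
After op 2 (branch): HEAD=main@B [main=B work=B]
After op 3 (checkout): HEAD=work@B [main=B work=B]
After op 4 (commit): HEAD=work@C [main=B work=C]
After op 5 (reset): HEAD=work@B [main=B work=B]
After op 6 (checkout): HEAD=main@B [main=B work=B]
After op 7 (merge): HEAD=main@D [main=D work=B]
After op 8 (merge): HEAD=main@E [main=E work=B]
After op 9 (merge): HEAD=main@F [main=F work=B]
After op 10 (branch): HEAD=main@F [feat=F main=F work=B]
After op 11 (merge): HEAD=main@G [feat=F main=G work=B]
ancestors(feat=F): ['A', 'B', 'D', 'E', 'F']
ancestors(main=G): ['A', 'B', 'D', 'E', 'F', 'G']
common: ['A', 'B', 'D', 'E', 'F']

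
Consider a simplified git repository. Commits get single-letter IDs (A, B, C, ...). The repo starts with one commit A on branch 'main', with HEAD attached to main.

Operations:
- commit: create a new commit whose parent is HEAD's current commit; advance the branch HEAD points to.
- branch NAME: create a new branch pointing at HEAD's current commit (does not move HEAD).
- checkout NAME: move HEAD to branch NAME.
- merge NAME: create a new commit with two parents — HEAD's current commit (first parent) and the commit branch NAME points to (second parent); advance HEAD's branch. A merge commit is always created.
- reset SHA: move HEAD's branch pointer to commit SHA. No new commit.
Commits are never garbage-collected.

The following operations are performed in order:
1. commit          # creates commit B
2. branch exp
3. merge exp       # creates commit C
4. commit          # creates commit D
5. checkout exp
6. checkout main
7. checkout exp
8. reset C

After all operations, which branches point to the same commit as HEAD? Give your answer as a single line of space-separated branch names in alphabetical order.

After op 1 (commit): HEAD=main@B [main=B]
After op 2 (branch): HEAD=main@B [exp=B main=B]
After op 3 (merge): HEAD=main@C [exp=B main=C]
After op 4 (commit): HEAD=main@D [exp=B main=D]
After op 5 (checkout): HEAD=exp@B [exp=B main=D]
After op 6 (checkout): HEAD=main@D [exp=B main=D]
After op 7 (checkout): HEAD=exp@B [exp=B main=D]
After op 8 (reset): HEAD=exp@C [exp=C main=D]

Answer: exp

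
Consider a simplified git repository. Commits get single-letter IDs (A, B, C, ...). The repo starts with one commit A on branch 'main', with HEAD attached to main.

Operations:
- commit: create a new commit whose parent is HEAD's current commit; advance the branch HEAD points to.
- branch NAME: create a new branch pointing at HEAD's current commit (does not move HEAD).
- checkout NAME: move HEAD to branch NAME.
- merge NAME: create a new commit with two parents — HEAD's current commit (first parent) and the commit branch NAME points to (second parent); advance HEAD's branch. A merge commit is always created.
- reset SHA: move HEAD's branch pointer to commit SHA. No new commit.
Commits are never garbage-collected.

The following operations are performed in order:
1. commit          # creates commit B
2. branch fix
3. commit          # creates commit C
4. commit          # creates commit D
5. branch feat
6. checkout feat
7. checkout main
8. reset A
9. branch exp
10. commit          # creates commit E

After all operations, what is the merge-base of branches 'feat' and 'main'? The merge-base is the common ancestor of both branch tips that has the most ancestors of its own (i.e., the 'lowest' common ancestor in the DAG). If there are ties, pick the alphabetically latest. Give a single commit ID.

Answer: A

Derivation:
After op 1 (commit): HEAD=main@B [main=B]
After op 2 (branch): HEAD=main@B [fix=B main=B]
After op 3 (commit): HEAD=main@C [fix=B main=C]
After op 4 (commit): HEAD=main@D [fix=B main=D]
After op 5 (branch): HEAD=main@D [feat=D fix=B main=D]
After op 6 (checkout): HEAD=feat@D [feat=D fix=B main=D]
After op 7 (checkout): HEAD=main@D [feat=D fix=B main=D]
After op 8 (reset): HEAD=main@A [feat=D fix=B main=A]
After op 9 (branch): HEAD=main@A [exp=A feat=D fix=B main=A]
After op 10 (commit): HEAD=main@E [exp=A feat=D fix=B main=E]
ancestors(feat=D): ['A', 'B', 'C', 'D']
ancestors(main=E): ['A', 'E']
common: ['A']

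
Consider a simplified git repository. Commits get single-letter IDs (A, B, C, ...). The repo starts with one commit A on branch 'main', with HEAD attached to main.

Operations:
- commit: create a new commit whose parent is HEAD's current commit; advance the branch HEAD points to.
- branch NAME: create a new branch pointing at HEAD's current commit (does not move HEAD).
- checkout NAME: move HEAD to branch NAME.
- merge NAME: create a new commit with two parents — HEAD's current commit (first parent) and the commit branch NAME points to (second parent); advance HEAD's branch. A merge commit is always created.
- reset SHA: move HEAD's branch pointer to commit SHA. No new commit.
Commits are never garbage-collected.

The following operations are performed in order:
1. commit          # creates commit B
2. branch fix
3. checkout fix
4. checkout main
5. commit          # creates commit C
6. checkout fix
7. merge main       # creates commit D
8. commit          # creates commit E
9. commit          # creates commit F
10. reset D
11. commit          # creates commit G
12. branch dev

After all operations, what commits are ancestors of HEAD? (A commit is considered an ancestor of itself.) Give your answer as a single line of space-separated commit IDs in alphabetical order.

Answer: A B C D G

Derivation:
After op 1 (commit): HEAD=main@B [main=B]
After op 2 (branch): HEAD=main@B [fix=B main=B]
After op 3 (checkout): HEAD=fix@B [fix=B main=B]
After op 4 (checkout): HEAD=main@B [fix=B main=B]
After op 5 (commit): HEAD=main@C [fix=B main=C]
After op 6 (checkout): HEAD=fix@B [fix=B main=C]
After op 7 (merge): HEAD=fix@D [fix=D main=C]
After op 8 (commit): HEAD=fix@E [fix=E main=C]
After op 9 (commit): HEAD=fix@F [fix=F main=C]
After op 10 (reset): HEAD=fix@D [fix=D main=C]
After op 11 (commit): HEAD=fix@G [fix=G main=C]
After op 12 (branch): HEAD=fix@G [dev=G fix=G main=C]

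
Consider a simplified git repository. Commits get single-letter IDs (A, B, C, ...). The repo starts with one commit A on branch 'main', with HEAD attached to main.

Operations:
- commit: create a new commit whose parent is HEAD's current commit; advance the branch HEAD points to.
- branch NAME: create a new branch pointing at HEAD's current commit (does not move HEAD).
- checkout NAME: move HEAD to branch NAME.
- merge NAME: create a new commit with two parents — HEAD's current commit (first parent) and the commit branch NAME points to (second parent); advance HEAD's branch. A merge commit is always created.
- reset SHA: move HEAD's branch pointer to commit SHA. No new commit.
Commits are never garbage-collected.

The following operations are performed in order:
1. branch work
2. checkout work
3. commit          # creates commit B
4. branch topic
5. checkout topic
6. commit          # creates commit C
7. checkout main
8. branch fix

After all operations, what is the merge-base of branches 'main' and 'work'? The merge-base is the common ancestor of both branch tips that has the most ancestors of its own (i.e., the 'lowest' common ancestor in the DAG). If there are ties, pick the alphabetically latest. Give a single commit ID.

Answer: A

Derivation:
After op 1 (branch): HEAD=main@A [main=A work=A]
After op 2 (checkout): HEAD=work@A [main=A work=A]
After op 3 (commit): HEAD=work@B [main=A work=B]
After op 4 (branch): HEAD=work@B [main=A topic=B work=B]
After op 5 (checkout): HEAD=topic@B [main=A topic=B work=B]
After op 6 (commit): HEAD=topic@C [main=A topic=C work=B]
After op 7 (checkout): HEAD=main@A [main=A topic=C work=B]
After op 8 (branch): HEAD=main@A [fix=A main=A topic=C work=B]
ancestors(main=A): ['A']
ancestors(work=B): ['A', 'B']
common: ['A']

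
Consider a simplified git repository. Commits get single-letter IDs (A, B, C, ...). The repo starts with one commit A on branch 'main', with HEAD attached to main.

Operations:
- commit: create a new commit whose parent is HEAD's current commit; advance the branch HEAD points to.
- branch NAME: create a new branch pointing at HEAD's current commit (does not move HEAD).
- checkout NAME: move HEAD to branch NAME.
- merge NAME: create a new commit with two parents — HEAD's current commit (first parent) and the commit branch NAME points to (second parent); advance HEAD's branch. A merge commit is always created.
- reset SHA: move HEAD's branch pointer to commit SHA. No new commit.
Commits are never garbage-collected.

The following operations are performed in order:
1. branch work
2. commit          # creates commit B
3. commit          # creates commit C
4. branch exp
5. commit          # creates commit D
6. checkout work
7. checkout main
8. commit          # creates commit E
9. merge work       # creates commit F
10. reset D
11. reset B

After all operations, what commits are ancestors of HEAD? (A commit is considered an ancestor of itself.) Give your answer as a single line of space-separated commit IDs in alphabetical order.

Answer: A B

Derivation:
After op 1 (branch): HEAD=main@A [main=A work=A]
After op 2 (commit): HEAD=main@B [main=B work=A]
After op 3 (commit): HEAD=main@C [main=C work=A]
After op 4 (branch): HEAD=main@C [exp=C main=C work=A]
After op 5 (commit): HEAD=main@D [exp=C main=D work=A]
After op 6 (checkout): HEAD=work@A [exp=C main=D work=A]
After op 7 (checkout): HEAD=main@D [exp=C main=D work=A]
After op 8 (commit): HEAD=main@E [exp=C main=E work=A]
After op 9 (merge): HEAD=main@F [exp=C main=F work=A]
After op 10 (reset): HEAD=main@D [exp=C main=D work=A]
After op 11 (reset): HEAD=main@B [exp=C main=B work=A]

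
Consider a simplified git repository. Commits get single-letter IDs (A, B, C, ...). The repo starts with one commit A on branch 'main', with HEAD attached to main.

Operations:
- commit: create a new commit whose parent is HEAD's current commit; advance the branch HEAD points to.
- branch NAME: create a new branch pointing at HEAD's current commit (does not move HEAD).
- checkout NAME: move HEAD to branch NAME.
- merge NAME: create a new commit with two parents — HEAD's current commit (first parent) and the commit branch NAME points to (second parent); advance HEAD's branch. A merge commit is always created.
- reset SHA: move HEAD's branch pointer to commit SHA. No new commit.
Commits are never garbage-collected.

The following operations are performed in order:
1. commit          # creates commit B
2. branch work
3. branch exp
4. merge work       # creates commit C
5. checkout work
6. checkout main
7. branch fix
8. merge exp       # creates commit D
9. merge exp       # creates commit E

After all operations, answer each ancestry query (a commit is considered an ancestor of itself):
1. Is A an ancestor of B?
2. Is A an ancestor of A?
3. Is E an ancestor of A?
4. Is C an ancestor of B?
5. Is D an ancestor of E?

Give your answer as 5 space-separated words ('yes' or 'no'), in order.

After op 1 (commit): HEAD=main@B [main=B]
After op 2 (branch): HEAD=main@B [main=B work=B]
After op 3 (branch): HEAD=main@B [exp=B main=B work=B]
After op 4 (merge): HEAD=main@C [exp=B main=C work=B]
After op 5 (checkout): HEAD=work@B [exp=B main=C work=B]
After op 6 (checkout): HEAD=main@C [exp=B main=C work=B]
After op 7 (branch): HEAD=main@C [exp=B fix=C main=C work=B]
After op 8 (merge): HEAD=main@D [exp=B fix=C main=D work=B]
After op 9 (merge): HEAD=main@E [exp=B fix=C main=E work=B]
ancestors(B) = {A,B}; A in? yes
ancestors(A) = {A}; A in? yes
ancestors(A) = {A}; E in? no
ancestors(B) = {A,B}; C in? no
ancestors(E) = {A,B,C,D,E}; D in? yes

Answer: yes yes no no yes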